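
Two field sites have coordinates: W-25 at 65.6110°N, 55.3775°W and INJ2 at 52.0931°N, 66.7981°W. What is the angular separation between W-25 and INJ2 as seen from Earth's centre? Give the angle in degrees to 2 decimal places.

14.70°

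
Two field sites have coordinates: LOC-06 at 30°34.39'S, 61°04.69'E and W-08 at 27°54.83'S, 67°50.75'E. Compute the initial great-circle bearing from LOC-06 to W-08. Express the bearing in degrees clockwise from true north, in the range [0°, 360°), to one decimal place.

LOC-06: φ = -30.57317°, λ = +61.07817°
W-08: φ = -27.91383°, λ = +67.84583°
Δλ = 6.7677°
y = sin Δλ · cos φ₂ = 0.104133
x = cos φ₁ sin φ₂ − sin φ₁ cos φ₂ cos Δλ = 0.043266
θ = atan2(y, x) = 67.4378° → 67.4378° (mod 360°)

67.4°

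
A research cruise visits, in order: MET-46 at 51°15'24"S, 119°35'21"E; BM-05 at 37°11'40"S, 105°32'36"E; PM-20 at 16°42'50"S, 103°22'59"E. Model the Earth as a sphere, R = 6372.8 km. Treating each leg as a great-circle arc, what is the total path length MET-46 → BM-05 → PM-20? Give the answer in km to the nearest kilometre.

4204 km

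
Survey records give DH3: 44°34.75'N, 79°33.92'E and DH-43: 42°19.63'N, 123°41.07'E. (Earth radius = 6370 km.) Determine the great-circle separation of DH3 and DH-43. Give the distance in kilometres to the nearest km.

DH3: φ = +44.57917°, λ = +79.56533°
DH-43: φ = +42.32717°, λ = +123.68450°
Δφ = -2.2520°,  Δλ = 44.1192°
a = sin²(Δφ/2) + cos φ₁ cos φ₂ sin²(Δλ/2) = 0.074665
c = 2·arcsin(√a) = 0.553536 rad = 31.7153°
d = R·c = 6370 × 0.553536 = 3526.0 km

3526 km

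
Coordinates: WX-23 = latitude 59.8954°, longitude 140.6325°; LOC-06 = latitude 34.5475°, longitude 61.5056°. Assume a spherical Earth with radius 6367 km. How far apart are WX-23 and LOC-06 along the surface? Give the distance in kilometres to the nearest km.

6151 km

Δφ = -25.3479°,  Δλ = -79.1269°
a = sin²(Δφ/2) + cos φ₁ cos φ₂ sin²(Δλ/2) = 0.215737
c = 2·arcsin(√a) = 0.966084 rad = 55.3525°
d = R·c = 6367 × 0.966084 = 6151.1 km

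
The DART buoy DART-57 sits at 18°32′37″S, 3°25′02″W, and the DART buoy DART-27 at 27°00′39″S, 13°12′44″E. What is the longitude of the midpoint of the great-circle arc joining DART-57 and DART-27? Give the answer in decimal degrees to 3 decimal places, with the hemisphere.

4.637°E

DART-57: φ = -18.54361°, λ = -3.41722°
DART-27: φ = -27.01083°, λ = +13.21222°
Bx = cos φ₂ cos Δλ = 0.853658,  By = cos φ₂ sin Δλ = 0.254964
φₘ = atan2(sin φ₁ + sin φ₂, √((cos φ₁ + Bx)² + By²)) = -22.99393°
λₘ = λ₁ + atan2(By, cos φ₁ + Bx) = 4.63723°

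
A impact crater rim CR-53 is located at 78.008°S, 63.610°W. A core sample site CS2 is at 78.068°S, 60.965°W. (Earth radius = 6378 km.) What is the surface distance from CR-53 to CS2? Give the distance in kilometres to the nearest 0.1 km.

61.4 km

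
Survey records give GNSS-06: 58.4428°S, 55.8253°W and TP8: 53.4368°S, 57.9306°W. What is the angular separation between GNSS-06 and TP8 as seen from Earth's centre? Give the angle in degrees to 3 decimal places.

5.142°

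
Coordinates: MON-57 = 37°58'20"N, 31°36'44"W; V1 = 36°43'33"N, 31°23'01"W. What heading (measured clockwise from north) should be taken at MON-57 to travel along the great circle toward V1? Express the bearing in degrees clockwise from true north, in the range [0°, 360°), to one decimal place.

171.6°

MON-57: φ = +37.97222°, λ = -31.61222°
V1: φ = +36.72583°, λ = -31.38361°
Δλ = 0.2286°
y = sin Δλ · cos φ₂ = 0.003198
x = cos φ₁ sin φ₂ − sin φ₁ cos φ₂ cos Δλ = -0.021748
θ = atan2(y, x) = 171.6347° → 171.6347° (mod 360°)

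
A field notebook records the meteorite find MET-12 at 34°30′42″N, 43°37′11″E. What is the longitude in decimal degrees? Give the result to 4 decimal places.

43.6197°E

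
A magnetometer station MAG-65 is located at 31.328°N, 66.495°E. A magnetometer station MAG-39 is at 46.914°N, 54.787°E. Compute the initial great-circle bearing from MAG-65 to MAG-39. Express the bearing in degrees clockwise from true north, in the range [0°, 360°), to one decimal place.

Δλ = -11.7080°
y = sin Δλ · cos φ₂ = -0.138616
x = cos φ₁ sin φ₂ − sin φ₁ cos φ₂ cos Δλ = 0.276074
θ = atan2(y, x) = -26.6612° → 333.3388° (mod 360°)

333.3°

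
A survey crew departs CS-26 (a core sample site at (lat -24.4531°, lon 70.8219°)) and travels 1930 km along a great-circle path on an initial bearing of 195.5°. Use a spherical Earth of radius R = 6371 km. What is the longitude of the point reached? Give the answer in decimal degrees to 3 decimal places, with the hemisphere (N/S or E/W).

δ = d/R = 1930/6371 = 0.302935 rad
φ₂ = arcsin(sin φ₁ cos δ + cos φ₁ sin δ cos θ)
   = arcsin(-0.41395·0.95446 + 0.91030·0.29832·-0.96363) = -41.05521°
λ₂ = λ₁ + atan2(sin θ sin δ cos φ₁, cos δ − sin φ₁ sin φ₂) = 64.75307°

64.753°E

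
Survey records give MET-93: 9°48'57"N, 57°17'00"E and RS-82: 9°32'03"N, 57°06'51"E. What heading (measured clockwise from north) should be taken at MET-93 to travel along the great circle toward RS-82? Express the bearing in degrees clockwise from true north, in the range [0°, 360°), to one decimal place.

210.6°

MET-93: φ = +9.81583°, λ = +57.28333°
RS-82: φ = +9.53417°, λ = +57.11417°
Δλ = -0.1692°
y = sin Δλ · cos φ₂ = -0.002912
x = cos φ₁ sin φ₂ − sin φ₁ cos φ₂ cos Δλ = -0.004915
θ = atan2(y, x) = -149.3581° → 210.6419° (mod 360°)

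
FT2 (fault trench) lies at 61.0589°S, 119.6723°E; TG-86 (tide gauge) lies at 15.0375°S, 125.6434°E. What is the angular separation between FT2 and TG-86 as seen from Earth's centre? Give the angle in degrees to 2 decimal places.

46.22°

Δφ = 46.0214°,  Δλ = 5.9711°
a = sin²(Δφ/2) + cos φ₁ cos φ₂ sin²(Δλ/2) = 0.154073
c = 2·arcsin(√a) = 0.806743 rad = 46.2229°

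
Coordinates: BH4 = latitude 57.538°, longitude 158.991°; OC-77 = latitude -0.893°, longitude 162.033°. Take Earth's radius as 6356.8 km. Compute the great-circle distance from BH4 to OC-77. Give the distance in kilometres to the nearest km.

6488 km

Δφ = -58.4310°,  Δλ = 3.0420°
a = sin²(Δφ/2) + cos φ₁ cos φ₂ sin²(Δλ/2) = 0.238616
c = 2·arcsin(√a) = 1.020701 rad = 58.4818°
d = R·c = 6356.8 × 1.020701 = 6488.4 km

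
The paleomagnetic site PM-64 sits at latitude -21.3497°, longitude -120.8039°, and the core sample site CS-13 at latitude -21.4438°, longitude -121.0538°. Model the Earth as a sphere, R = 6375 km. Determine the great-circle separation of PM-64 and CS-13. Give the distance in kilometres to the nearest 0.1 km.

27.9 km

Δφ = -0.0941°,  Δλ = -0.2499°
a = sin²(Δφ/2) + cos φ₁ cos φ₂ sin²(Δλ/2) = 0.000005
c = 2·arcsin(√a) = 0.004380 rad = 0.2510°
d = R·c = 6375 × 0.004380 = 27.9 km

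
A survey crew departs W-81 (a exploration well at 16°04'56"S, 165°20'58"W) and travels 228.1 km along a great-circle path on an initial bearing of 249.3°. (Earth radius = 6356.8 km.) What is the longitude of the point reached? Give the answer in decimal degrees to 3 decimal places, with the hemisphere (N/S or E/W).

W-81: φ = -16.08222°, λ = -165.34944°
δ = d/R = 228.1/6356.8 = 0.035883 rad
φ₂ = arcsin(sin φ₁ cos δ + cos φ₁ sin δ cos θ)
   = arcsin(-0.27702·0.99936 + 0.96087·0.03588·-0.35347) = -16.79947°
λ₂ = λ₁ + atan2(sin θ sin δ cos φ₁, cos δ − sin φ₁ sin φ₂) = -167.35837°

167.358°W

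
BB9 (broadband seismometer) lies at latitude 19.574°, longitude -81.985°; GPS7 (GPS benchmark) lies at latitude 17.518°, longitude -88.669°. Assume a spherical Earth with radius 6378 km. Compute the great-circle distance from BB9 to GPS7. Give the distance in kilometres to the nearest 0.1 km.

741.5 km

Δφ = -2.0560°,  Δλ = -6.6840°
a = sin²(Δφ/2) + cos φ₁ cos φ₂ sin²(Δλ/2) = 0.003375
c = 2·arcsin(√a) = 0.116262 rad = 6.6613°
d = R·c = 6378 × 0.116262 = 741.5 km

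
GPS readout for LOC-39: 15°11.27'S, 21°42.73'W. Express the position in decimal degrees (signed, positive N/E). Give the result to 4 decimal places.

lat: 15.1878° S → -15.1878°
lon: 21.7122° W → -21.7122°

-15.1878°, -21.7122°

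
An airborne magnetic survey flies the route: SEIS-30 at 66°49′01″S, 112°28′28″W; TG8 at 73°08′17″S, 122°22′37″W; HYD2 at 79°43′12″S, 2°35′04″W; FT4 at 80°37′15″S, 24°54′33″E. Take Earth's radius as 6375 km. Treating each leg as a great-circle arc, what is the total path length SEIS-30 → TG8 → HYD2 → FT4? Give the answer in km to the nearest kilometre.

SEIS-30: φ = -66.81694°, λ = -112.47444°
TG8: φ = -73.13806°, λ = -122.37694°
HYD2: φ = -79.72000°, λ = -2.58444°
FT4: φ = -80.62083°, λ = +24.90917°
SEIS-30→TG8: c = 0.124827 rad, d = 795.77 km
TG8→HYD2: c = 0.412992 rad, d = 2632.82 km
HYD2→FT4: c = 0.082584 rad, d = 526.48 km
Total = 795.77 + 2632.82 + 526.48 = 3955.07 km

3955 km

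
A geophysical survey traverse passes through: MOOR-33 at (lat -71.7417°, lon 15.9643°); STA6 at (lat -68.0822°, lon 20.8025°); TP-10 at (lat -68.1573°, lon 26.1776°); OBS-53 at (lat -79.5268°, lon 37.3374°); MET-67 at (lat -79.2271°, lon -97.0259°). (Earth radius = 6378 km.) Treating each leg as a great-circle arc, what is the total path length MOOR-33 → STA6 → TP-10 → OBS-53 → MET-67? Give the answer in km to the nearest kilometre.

4155 km

MOOR-33→STA6: c = 0.070096 rad, d = 447.07 km
STA6→TP-10: c = 0.034975 rad, d = 223.07 km
TP-10→OBS-53: c = 0.204821 rad, d = 1306.35 km
OBS-53→MET-67: c = 0.341502 rad, d = 2178.10 km
Total = 447.07 + 223.07 + 1306.35 + 2178.10 = 4154.59 km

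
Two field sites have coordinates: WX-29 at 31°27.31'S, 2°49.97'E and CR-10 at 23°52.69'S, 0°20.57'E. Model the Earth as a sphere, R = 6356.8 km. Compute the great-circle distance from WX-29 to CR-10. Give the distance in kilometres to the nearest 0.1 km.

875.4 km

WX-29: φ = -31.45517°, λ = +2.83283°
CR-10: φ = -23.87817°, λ = +0.34283°
Δφ = 7.5770°,  Δλ = -2.4900°
a = sin²(Δφ/2) + cos φ₁ cos φ₂ sin²(Δλ/2) = 0.004734
c = 2·arcsin(√a) = 0.137717 rad = 7.8906°
d = R·c = 6356.8 × 0.137717 = 875.4 km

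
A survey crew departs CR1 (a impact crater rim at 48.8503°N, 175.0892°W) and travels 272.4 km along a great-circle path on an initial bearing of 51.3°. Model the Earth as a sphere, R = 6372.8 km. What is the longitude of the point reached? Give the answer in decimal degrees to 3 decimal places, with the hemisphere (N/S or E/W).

172.094°W

δ = d/R = 272.4/6372.8 = 0.042744 rad
φ₂ = arcsin(sin φ₁ cos δ + cos φ₁ sin δ cos θ)
   = arcsin(0.75299·0.99909 + 0.65803·0.04273·0.62524) = 50.34364°
λ₂ = λ₁ + atan2(sin θ sin δ cos φ₁, cos δ − sin φ₁ sin φ₂) = -172.09380°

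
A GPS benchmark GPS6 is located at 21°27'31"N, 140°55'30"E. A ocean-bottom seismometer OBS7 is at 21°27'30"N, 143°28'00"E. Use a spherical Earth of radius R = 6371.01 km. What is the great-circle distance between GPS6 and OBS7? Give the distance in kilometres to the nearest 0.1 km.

263.0 km

GPS6: φ = +21.45861°, λ = +140.92500°
OBS7: φ = +21.45833°, λ = +143.46667°
Δφ = -0.0003°,  Δλ = 2.5417°
a = sin²(Δφ/2) + cos φ₁ cos φ₂ sin²(Δλ/2) = 0.000426
c = 2·arcsin(√a) = 0.041285 rad = 2.3655°
d = R·c = 6371.01 × 0.041285 = 263.0 km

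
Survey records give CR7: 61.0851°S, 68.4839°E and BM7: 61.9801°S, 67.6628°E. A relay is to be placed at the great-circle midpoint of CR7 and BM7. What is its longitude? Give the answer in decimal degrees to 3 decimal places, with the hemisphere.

Bx = cos φ₂ cos Δλ = 0.469730,  By = cos φ₂ sin Δλ = -0.006732
φₘ = atan2(sin φ₁ + sin φ₂, √((cos φ₁ + Bx)² + By²)) = -61.53322°
λₘ = λ₁ + atan2(By, cos φ₁ + Bx) = 68.07926°

68.079°E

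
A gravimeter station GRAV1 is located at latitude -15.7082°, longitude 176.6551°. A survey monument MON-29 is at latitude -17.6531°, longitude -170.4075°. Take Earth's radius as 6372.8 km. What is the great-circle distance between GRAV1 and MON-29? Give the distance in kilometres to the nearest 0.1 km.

1395.0 km

Δφ = -1.9449°,  Δλ = 12.9374°
a = sin²(Δφ/2) + cos φ₁ cos φ₂ sin²(Δλ/2) = 0.011931
c = 2·arcsin(√a) = 0.218895 rad = 12.5418°
d = R·c = 6372.8 × 0.218895 = 1395.0 km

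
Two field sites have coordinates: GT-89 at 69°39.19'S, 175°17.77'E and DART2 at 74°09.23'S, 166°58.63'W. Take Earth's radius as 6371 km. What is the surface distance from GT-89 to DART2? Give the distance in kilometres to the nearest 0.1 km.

785.5 km

GT-89: φ = -69.65317°, λ = +175.29617°
DART2: φ = -74.15383°, λ = -166.97717°
Δφ = -4.5007°,  Δλ = 17.7267°
a = sin²(Δφ/2) + cos φ₁ cos φ₂ sin²(Δλ/2) = 0.003796
c = 2·arcsin(√a) = 0.123297 rad = 7.0644°
d = R·c = 6371 × 0.123297 = 785.5 km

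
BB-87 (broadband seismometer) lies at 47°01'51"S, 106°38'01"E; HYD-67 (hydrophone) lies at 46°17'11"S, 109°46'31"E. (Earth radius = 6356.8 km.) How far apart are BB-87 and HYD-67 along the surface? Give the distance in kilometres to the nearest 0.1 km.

253.1 km

BB-87: φ = -47.03083°, λ = +106.63361°
HYD-67: φ = -46.28639°, λ = +109.77528°
Δφ = 0.7444°,  Δλ = 3.1417°
a = sin²(Δφ/2) + cos φ₁ cos φ₂ sin²(Δλ/2) = 0.000396
c = 2·arcsin(√a) = 0.039810 rad = 2.2810°
d = R·c = 6356.8 × 0.039810 = 253.1 km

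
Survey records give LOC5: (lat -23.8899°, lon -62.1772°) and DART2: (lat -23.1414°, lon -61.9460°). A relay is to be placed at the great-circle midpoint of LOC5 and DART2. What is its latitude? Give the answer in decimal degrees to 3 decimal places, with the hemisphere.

23.516°S

Bx = cos φ₂ cos Δλ = 0.919530,  By = cos φ₂ sin Δλ = 0.003711
φₘ = atan2(sin φ₁ + sin φ₂, √((cos φ₁ + Bx)² + By²)) = -23.51569°
λₘ = λ₁ + atan2(By, cos φ₁ + Bx) = -62.06127°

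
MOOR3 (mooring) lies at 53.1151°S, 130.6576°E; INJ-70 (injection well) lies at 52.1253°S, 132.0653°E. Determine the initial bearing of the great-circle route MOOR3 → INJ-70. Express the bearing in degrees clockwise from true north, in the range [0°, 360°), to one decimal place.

41.4°

Δλ = 1.4077°
y = sin Δλ · cos φ₂ = 0.015082
x = cos φ₁ sin φ₂ − sin φ₁ cos φ₂ cos Δλ = 0.017126
θ = atan2(y, x) = 41.3689° → 41.3689° (mod 360°)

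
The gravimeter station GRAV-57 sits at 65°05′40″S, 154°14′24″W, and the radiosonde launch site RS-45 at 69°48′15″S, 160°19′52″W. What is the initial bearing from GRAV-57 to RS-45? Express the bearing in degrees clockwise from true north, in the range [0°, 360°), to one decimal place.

203.6°

GRAV-57: φ = -65.09444°, λ = -154.24000°
RS-45: φ = -69.80417°, λ = -160.33111°
Δλ = -6.0911°
y = sin Δλ · cos φ₂ = -0.036632
x = cos φ₁ sin φ₂ − sin φ₁ cos φ₂ cos Δλ = -0.083875
θ = atan2(y, x) = -156.4069° → 203.5931° (mod 360°)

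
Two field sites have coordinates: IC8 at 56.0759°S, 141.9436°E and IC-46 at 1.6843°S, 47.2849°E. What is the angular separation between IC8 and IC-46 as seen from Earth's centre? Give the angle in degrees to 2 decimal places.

91.20°

Δφ = 54.3916°,  Δλ = -94.6587°
a = sin²(Δφ/2) + cos φ₁ cos φ₂ sin²(Δλ/2) = 0.510460
c = 2·arcsin(√a) = 1.591718 rad = 91.1987°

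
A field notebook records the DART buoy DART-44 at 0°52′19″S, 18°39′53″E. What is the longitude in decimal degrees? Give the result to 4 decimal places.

18.6647°E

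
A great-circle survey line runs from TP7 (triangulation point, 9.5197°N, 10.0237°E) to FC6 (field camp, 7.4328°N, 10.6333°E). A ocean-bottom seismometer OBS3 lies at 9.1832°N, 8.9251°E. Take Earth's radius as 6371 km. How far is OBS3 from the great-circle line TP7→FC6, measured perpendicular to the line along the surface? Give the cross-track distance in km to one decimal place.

126.2 km

δ₁₃ = central angle TP7→OBS3 = 0.019810 rad  (haversine)
θ₁₃ = bearing TP7→OBS3 = 252.844°,  θ₁₂ = bearing TP7→FC6 = 163.839°
dₓₜ = R·arcsin(sin δ₁₃ · sin(θ₁₃ − θ₁₂)) = 6371·arcsin(0.01981·sin(89.005°)) = 126.190 km
|dₓₜ| = 126.190 km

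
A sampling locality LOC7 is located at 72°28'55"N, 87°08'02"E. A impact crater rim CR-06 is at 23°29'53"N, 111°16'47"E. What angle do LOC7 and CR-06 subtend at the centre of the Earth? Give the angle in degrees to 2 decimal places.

50.79°

LOC7: φ = +72.48194°, λ = +87.13389°
CR-06: φ = +23.49806°, λ = +111.27972°
Δφ = -48.9839°,  Δλ = 24.1458°
a = sin²(Δφ/2) + cos φ₁ cos φ₂ sin²(Δλ/2) = 0.183940
c = 2·arcsin(√a) = 0.886511 rad = 50.7933°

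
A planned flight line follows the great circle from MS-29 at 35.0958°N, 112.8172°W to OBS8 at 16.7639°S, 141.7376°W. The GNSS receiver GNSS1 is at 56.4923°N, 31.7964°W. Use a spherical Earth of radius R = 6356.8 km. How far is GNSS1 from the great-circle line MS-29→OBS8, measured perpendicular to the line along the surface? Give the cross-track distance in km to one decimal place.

734.4 km

δ₁₃ = central angle MS-29→GNSS1 = 0.988561 rad  (haversine)
θ₁₃ = bearing MS-29→GNSS1 = 40.757°,  θ₁₂ = bearing MS-29→OBS8 = 212.824°
dₓₜ = R·arcsin(sin δ₁₃ · sin(θ₁₃ − θ₁₂)) = 6356.8·arcsin(0.83524·sin(-172.067°)) = -734.427 km
|dₓₜ| = 734.427 km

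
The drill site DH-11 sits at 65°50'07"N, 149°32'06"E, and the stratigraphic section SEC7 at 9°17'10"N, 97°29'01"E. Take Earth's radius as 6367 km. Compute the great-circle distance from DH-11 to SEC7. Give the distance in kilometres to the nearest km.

7411 km

DH-11: φ = +65.83528°, λ = +149.53500°
SEC7: φ = +9.28611°, λ = +97.48361°
Δφ = -56.5492°,  Δλ = -52.0514°
a = sin²(Δφ/2) + cos φ₁ cos φ₂ sin²(Δλ/2) = 0.302168
c = 2·arcsin(√a) = 1.164005 rad = 66.6926°
d = R·c = 6367 × 1.164005 = 7411.2 km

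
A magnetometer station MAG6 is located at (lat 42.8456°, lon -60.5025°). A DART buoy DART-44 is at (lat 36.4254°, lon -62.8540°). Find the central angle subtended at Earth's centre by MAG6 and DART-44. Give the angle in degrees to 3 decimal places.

Δφ = -6.4202°,  Δλ = -2.3515°
a = sin²(Δφ/2) + cos φ₁ cos φ₂ sin²(Δλ/2) = 0.003384
c = 2·arcsin(√a) = 0.116412 rad = 6.6699°

6.670°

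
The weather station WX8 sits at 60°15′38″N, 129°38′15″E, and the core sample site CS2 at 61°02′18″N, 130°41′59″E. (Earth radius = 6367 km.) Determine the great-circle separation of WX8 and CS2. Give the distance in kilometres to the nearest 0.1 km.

104.0 km

WX8: φ = +60.26056°, λ = +129.63750°
CS2: φ = +61.03833°, λ = +130.69972°
Δφ = 0.7778°,  Δλ = 1.0622°
a = sin²(Δφ/2) + cos φ₁ cos φ₂ sin²(Δλ/2) = 0.000067
c = 2·arcsin(√a) = 0.016335 rad = 0.9359°
d = R·c = 6367 × 0.016335 = 104.0 km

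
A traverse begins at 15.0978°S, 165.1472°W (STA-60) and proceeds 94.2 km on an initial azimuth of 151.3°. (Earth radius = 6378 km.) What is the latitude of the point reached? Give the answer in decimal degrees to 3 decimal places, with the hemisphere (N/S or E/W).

δ = d/R = 94.2/6378 = 0.014770 rad
φ₂ = arcsin(sin φ₁ cos δ + cos φ₁ sin δ cos θ)
   = arcsin(-0.26047·0.99989 + 0.96548·0.01477·-0.87715) = -15.83967°
λ₂ = λ₁ + atan2(sin θ sin δ cos φ₁, cos δ − sin φ₁ sin φ₂) = -164.72479°

15.840°S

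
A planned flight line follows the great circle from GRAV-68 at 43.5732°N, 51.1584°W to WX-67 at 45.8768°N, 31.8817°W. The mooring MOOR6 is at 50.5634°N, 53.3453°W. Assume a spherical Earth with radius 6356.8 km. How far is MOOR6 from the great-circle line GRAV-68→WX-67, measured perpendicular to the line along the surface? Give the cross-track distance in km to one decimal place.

789.8 km

δ₁₃ = central angle GRAV-68→MOOR6 = 0.124726 rad  (haversine)
θ₁₃ = bearing GRAV-68→MOOR6 = 348.764°,  θ₁₂ = bearing GRAV-68→WX-67 = 73.725°
dₓₜ = R·arcsin(sin δ₁₃ · sin(θ₁₃ − θ₁₂)) = 6356.8·arcsin(0.12440·sin(275.039°)) = -789.778 km
|dₓₜ| = 789.778 km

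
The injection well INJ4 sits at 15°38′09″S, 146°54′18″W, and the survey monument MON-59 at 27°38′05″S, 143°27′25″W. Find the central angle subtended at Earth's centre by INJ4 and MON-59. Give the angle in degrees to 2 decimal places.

12.42°

INJ4: φ = -15.63583°, λ = -146.90500°
MON-59: φ = -27.63472°, λ = -143.45694°
Δφ = -11.9989°,  Δλ = 3.4481°
a = sin²(Δφ/2) + cos φ₁ cos φ₂ sin²(Δλ/2) = 0.011696
c = 2·arcsin(√a) = 0.216724 rad = 12.4173°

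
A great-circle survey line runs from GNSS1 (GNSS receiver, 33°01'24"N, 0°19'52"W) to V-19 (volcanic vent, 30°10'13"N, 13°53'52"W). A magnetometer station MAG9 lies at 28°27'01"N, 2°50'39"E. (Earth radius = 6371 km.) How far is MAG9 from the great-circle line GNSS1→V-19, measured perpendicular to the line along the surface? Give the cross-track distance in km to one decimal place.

551.1 km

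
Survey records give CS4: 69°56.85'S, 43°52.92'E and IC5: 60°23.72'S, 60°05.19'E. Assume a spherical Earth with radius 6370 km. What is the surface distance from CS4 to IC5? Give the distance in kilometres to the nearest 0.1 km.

1295.0 km

CS4: φ = -69.94750°, λ = +43.88200°
IC5: φ = -60.39533°, λ = +60.08650°
Δφ = 9.5522°,  Δλ = 16.2045°
a = sin²(Δφ/2) + cos φ₁ cos φ₂ sin²(Δλ/2) = 0.010297
c = 2·arcsin(√a) = 0.203301 rad = 11.6483°
d = R·c = 6370 × 0.203301 = 1295.0 km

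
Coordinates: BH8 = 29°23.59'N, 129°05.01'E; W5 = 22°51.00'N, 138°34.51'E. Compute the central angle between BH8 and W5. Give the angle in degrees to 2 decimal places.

10.74°

BH8: φ = +29.39317°, λ = +129.08350°
W5: φ = +22.85000°, λ = +138.57517°
Δφ = -6.5432°,  Δλ = 9.4917°
a = sin²(Δφ/2) + cos φ₁ cos φ₂ sin²(Δλ/2) = 0.008753
c = 2·arcsin(√a) = 0.187388 rad = 10.7365°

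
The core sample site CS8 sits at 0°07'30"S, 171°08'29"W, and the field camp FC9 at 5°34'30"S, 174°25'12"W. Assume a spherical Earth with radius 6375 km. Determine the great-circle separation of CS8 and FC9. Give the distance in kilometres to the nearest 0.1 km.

707.4 km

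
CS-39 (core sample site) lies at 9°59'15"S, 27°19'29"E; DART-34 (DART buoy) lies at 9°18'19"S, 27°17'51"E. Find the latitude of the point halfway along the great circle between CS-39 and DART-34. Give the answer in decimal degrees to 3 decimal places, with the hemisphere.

CS-39: φ = -9.98750°, λ = +27.32472°
DART-34: φ = -9.30528°, λ = +27.29750°
Bx = cos φ₂ cos Δλ = 0.986841,  By = cos φ₂ sin Δλ = -0.000469
φₘ = atan2(sin φ₁ + sin φ₂, √((cos φ₁ + Bx)² + By²)) = -9.64639°
λₘ = λ₁ + atan2(By, cos φ₁ + Bx) = 27.31110°

9.646°S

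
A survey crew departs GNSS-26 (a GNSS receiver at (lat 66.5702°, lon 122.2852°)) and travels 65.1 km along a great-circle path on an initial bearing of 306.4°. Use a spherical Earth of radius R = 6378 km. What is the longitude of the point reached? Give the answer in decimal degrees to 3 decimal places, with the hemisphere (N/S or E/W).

δ = d/R = 65.1/6378 = 0.010207 rad
φ₂ = arcsin(sin φ₁ cos δ + cos φ₁ sin δ cos θ)
   = arcsin(0.91755·0.99995 + 0.39763·0.01021·0.59342) = 66.91271°
λ₂ = λ₁ + atan2(sin θ sin δ cos φ₁, cos δ − sin φ₁ sin φ₂) = 121.08474°

121.085°E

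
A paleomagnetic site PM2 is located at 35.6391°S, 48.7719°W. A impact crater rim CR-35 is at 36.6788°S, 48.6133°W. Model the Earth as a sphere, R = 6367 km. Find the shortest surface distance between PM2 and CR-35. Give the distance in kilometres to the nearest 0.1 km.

Δφ = -1.0397°,  Δλ = 0.1586°
a = sin²(Δφ/2) + cos φ₁ cos φ₂ sin²(Δλ/2) = 0.000084
c = 2·arcsin(√a) = 0.018283 rad = 1.0476°
d = R·c = 6367 × 0.018283 = 116.4 km

116.4 km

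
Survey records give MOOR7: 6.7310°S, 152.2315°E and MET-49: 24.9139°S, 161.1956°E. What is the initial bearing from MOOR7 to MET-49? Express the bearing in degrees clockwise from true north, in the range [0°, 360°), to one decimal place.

155.7°

Δλ = 8.9641°
y = sin Δλ · cos φ₂ = 0.141316
x = cos φ₁ sin φ₂ − sin φ₁ cos φ₂ cos Δλ = -0.313350
θ = atan2(y, x) = 155.7254° → 155.7254° (mod 360°)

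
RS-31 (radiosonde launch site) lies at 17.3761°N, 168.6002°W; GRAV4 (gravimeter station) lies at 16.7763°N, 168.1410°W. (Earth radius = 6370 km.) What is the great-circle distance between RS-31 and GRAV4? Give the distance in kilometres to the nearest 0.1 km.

82.6 km

Δφ = -0.5998°,  Δλ = 0.4592°
a = sin²(Δφ/2) + cos φ₁ cos φ₂ sin²(Δλ/2) = 0.000042
c = 2·arcsin(√a) = 0.012972 rad = 0.7433°
d = R·c = 6370 × 0.012972 = 82.6 km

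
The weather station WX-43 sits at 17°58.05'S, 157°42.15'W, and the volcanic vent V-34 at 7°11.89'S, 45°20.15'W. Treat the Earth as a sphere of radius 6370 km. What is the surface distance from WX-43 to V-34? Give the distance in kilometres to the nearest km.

12084 km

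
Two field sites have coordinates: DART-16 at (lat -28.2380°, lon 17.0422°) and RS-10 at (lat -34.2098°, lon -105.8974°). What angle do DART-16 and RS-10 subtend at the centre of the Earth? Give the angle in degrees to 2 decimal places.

97.48°

Δφ = -5.9718°,  Δλ = -122.9396°
a = sin²(Δφ/2) + cos φ₁ cos φ₂ sin²(Δλ/2) = 0.565076
c = 2·arcsin(√a) = 1.701319 rad = 97.4784°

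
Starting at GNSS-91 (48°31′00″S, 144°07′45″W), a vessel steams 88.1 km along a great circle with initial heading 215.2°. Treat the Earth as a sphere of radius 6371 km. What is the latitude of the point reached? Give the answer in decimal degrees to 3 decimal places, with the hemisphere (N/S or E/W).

49.162°S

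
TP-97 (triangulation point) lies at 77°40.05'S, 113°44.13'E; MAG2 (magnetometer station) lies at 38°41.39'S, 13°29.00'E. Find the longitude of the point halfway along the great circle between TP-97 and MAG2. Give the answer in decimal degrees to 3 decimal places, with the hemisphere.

29.288°E

TP-97: φ = -77.66750°, λ = +113.73550°
MAG2: φ = -38.68983°, λ = +13.48333°
Bx = cos φ₂ cos Δλ = -0.138921,  By = cos φ₂ sin Δλ = -0.768079
φₘ = atan2(sin φ₁ + sin φ₂, √((cos φ₁ + Bx)² + By²)) = -64.27982°
λₘ = λ₁ + atan2(By, cos φ₁ + Bx) = 29.28765°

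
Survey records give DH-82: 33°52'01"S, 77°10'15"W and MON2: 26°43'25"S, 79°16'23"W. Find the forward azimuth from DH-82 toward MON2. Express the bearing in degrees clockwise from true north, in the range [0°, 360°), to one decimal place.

DH-82: φ = -33.86694°, λ = -77.17083°
MON2: φ = -26.72361°, λ = -79.27306°
Δλ = -2.1022°
y = sin Δλ · cos φ₂ = -0.032764
x = cos φ₁ sin φ₂ − sin φ₁ cos φ₂ cos Δλ = 0.124017
θ = atan2(y, x) = -14.7990° → 345.2010° (mod 360°)

345.2°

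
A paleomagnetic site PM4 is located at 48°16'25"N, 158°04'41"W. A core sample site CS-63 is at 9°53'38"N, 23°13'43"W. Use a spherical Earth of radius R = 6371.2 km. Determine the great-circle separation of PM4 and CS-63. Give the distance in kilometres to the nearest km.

12179 km

PM4: φ = +48.27361°, λ = -158.07806°
CS-63: φ = +9.89389°, λ = -23.22861°
Δφ = -38.3797°,  Δλ = 134.8494°
a = sin²(Δφ/2) + cos φ₁ cos φ₂ sin²(Δλ/2) = 0.667088
c = 2·arcsin(√a) = 1.911526 rad = 109.5224°
d = R·c = 6371.2 × 1.911526 = 12178.7 km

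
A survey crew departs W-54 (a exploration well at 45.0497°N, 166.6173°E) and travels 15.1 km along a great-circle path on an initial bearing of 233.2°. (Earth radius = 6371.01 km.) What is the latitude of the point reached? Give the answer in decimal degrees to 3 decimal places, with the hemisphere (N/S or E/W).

δ = d/R = 15.1/6371.01 = 0.002370 rad
φ₂ = arcsin(sin φ₁ cos δ + cos φ₁ sin δ cos θ)
   = arcsin(0.70772·1.00000 + 0.70649·0.00237·-0.59902) = 44.96825°
λ₂ = λ₁ + atan2(sin θ sin δ cos φ₁, cos δ − sin φ₁ sin φ₂) = 166.46361°

44.968°N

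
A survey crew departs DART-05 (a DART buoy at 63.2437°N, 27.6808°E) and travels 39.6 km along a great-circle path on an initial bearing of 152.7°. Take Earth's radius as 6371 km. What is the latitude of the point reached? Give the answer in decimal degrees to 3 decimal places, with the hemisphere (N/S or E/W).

62.927°N

δ = d/R = 39.6/6371 = 0.006216 rad
φ₂ = arcsin(sin φ₁ cos δ + cos φ₁ sin δ cos θ)
   = arcsin(0.89293·0.99998 + 0.45020·0.00622·-0.88862) = 62.92678°
λ₂ = λ₁ + atan2(sin θ sin δ cos φ₁, cos δ − sin φ₁ sin φ₂) = 28.03969°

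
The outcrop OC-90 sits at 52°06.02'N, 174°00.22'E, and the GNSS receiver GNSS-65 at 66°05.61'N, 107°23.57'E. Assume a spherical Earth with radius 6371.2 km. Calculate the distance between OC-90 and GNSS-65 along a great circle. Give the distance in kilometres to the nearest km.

3880 km

OC-90: φ = +52.10033°, λ = +174.00367°
GNSS-65: φ = +66.09350°, λ = +107.39283°
Δφ = 13.9932°,  Δλ = -66.6108°
a = sin²(Δφ/2) + cos φ₁ cos φ₂ sin²(Δλ/2) = 0.089895
c = 2·arcsin(√a) = 0.609017 rad = 34.8941°
d = R·c = 6371.2 × 0.609017 = 3880.2 km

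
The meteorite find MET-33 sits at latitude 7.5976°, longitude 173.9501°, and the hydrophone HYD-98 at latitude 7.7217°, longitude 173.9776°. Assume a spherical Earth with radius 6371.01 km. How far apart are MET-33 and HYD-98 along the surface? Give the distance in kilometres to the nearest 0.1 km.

Δφ = 0.1241°,  Δλ = 0.0275°
a = sin²(Δφ/2) + cos φ₁ cos φ₂ sin²(Δλ/2) = 0.000001
c = 2·arcsin(√a) = 0.002218 rad = 0.1271°
d = R·c = 6371.01 × 0.002218 = 14.1 km

14.1 km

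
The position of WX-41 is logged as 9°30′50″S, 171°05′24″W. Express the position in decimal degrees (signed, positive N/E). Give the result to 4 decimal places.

lat: 9.5139° S → -9.5139°
lon: 171.0900° W → -171.0900°

-9.5139°, -171.0900°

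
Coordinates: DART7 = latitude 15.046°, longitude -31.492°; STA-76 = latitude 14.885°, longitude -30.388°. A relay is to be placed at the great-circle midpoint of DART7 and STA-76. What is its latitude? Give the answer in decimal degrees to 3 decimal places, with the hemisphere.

14.966°N

Bx = cos φ₂ cos Δλ = 0.966264,  By = cos φ₂ sin Δλ = 0.018621
φₘ = atan2(sin φ₁ + sin φ₂, √((cos φ₁ + Bx)² + By²)) = 14.96616°
λₘ = λ₁ + atan2(By, cos φ₁ + Bx) = -30.93979°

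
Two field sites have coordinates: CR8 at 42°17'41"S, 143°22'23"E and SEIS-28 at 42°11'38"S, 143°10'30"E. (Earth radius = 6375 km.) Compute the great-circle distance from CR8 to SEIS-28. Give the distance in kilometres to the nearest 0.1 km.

CR8: φ = -42.29472°, λ = +143.37306°
SEIS-28: φ = -42.19389°, λ = +143.17500°
Δφ = 0.1008°,  Δλ = -0.1981°
a = sin²(Δφ/2) + cos φ₁ cos φ₂ sin²(Δλ/2) = 0.000002
c = 2·arcsin(√a) = 0.003106 rad = 0.1779°
d = R·c = 6375 × 0.003106 = 19.8 km

19.8 km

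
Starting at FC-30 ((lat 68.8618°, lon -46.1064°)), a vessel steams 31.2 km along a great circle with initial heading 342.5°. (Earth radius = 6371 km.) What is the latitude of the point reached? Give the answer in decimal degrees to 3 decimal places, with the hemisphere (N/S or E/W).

69.129°N

δ = d/R = 31.2/6371 = 0.004897 rad
φ₂ = arcsin(sin φ₁ cos δ + cos φ₁ sin δ cos θ)
   = arcsin(0.93271·0.99999 + 0.36062·0.00490·0.95372) = 69.12924°
λ₂ = λ₁ + atan2(sin θ sin δ cos φ₁, cos δ − sin φ₁ sin φ₂) = -46.34323°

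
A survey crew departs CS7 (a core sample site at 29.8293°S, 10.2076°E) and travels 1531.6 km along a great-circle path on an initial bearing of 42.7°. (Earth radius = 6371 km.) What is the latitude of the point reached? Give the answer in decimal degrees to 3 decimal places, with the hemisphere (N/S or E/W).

δ = d/R = 1531.6/6371 = 0.240402 rad
φ₂ = arcsin(sin φ₁ cos δ + cos φ₁ sin δ cos θ)
   = arcsin(-0.49742·0.97124 + 0.86751·0.23809·0.73491) = -19.34878°
λ₂ = λ₁ + atan2(sin θ sin δ cos φ₁, cos δ − sin φ₁ sin φ₂) = 20.06116°

19.349°S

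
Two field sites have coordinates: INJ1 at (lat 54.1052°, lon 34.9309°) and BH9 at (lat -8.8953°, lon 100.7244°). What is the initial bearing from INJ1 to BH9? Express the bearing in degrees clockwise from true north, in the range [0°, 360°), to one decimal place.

114.9°

Δλ = 65.7935°
y = sin Δλ · cos φ₂ = 0.901104
x = cos φ₁ sin φ₂ − sin φ₁ cos φ₂ cos Δλ = -0.418824
θ = atan2(y, x) = 114.9286° → 114.9286° (mod 360°)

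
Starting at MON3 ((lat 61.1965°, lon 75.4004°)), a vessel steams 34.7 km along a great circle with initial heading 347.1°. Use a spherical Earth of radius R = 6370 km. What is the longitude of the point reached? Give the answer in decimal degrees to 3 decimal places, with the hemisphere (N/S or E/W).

75.254°E

δ = d/R = 34.7/6370 = 0.005447 rad
φ₂ = arcsin(sin φ₁ cos δ + cos φ₁ sin δ cos θ)
   = arcsin(0.87628·0.99999 + 0.48181·0.00545·0.97476) = 61.50066°
λ₂ = λ₁ + atan2(sin θ sin δ cos φ₁, cos δ − sin φ₁ sin φ₂) = 75.25437°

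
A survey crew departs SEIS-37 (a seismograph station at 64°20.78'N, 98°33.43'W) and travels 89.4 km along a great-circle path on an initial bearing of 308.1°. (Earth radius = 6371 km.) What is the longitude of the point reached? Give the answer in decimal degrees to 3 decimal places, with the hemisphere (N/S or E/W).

SEIS-37: φ = +64.34633°, λ = -98.55717°
δ = d/R = 89.4/6371 = 0.014032 rad
φ₂ = arcsin(sin φ₁ cos δ + cos φ₁ sin δ cos θ)
   = arcsin(0.90143·0.99990 + 0.43293·0.01403·0.61704) = 64.83501°
λ₂ = λ₁ + atan2(sin θ sin δ cos φ₁, cos δ − sin φ₁ sin φ₂) = -100.04518°

100.045°W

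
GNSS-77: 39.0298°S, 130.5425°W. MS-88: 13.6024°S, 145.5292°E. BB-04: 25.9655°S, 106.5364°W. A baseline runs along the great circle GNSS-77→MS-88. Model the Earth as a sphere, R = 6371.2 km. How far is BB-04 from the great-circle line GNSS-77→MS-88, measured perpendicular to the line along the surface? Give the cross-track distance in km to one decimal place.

840.0 km

δ₁₃ = central angle GNSS-77→BB-04 = 0.418483 rad  (haversine)
θ₁₃ = bearing GNSS-77→BB-04 = 64.168°,  θ₁₂ = bearing GNSS-77→MS-88 = 263.042°
dₓₜ = R·arcsin(sin δ₁₃ · sin(θ₁₃ − θ₁₂)) = 6371.2·arcsin(0.40637·sin(-198.874°)) = 839.976 km
|dₓₜ| = 839.976 km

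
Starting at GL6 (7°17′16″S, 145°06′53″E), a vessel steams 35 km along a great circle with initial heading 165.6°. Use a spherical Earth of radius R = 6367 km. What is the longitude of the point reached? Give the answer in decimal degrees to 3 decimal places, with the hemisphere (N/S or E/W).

145.194°E

GL6: φ = -7.28778°, λ = +145.11472°
δ = d/R = 35/6367 = 0.005497 rad
φ₂ = arcsin(sin φ₁ cos δ + cos φ₁ sin δ cos θ)
   = arcsin(-0.12685·0.99998 + 0.99192·0.00550·-0.96858) = -7.59284°
λ₂ = λ₁ + atan2(sin θ sin δ cos φ₁, cos δ − sin φ₁ sin φ₂) = 145.19374°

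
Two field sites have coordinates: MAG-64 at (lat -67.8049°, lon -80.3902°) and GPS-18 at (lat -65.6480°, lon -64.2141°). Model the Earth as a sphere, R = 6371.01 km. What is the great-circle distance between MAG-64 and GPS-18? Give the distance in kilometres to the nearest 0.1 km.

Δφ = 2.1569°,  Δλ = 16.1761°
a = sin²(Δφ/2) + cos φ₁ cos φ₂ sin²(Δλ/2) = 0.003438
c = 2·arcsin(√a) = 0.117330 rad = 6.7225°
d = R·c = 6371.01 × 0.117330 = 747.5 km

747.5 km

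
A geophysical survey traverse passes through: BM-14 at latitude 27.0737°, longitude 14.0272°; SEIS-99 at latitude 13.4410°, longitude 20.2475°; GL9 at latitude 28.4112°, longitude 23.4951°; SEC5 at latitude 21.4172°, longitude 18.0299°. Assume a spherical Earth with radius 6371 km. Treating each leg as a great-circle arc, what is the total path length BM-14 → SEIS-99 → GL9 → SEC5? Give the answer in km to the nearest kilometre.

4299 km

BM-14→SEIS-99: c = 0.258682 rad, d = 1648.06 km
SEIS-99→GL9: c = 0.266546 rad, d = 1698.16 km
GL9→SEC5: c = 0.149560 rad, d = 952.85 km
Total = 1648.06 + 1698.16 + 952.85 = 4299.07 km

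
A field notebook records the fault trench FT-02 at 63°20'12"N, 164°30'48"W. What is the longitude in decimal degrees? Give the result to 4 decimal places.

164° + 30′/60 + 48″/3600 = 164 + 0.50000 + 0.01333 = 164.5133°

164.5133°W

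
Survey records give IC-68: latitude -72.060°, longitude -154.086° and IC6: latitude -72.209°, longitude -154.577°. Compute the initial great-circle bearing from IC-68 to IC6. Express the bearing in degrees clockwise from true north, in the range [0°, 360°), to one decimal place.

225.1°

Δλ = -0.4910°
y = sin Δλ · cos φ₂ = -0.002618
x = cos φ₁ sin φ₂ − sin φ₁ cos φ₂ cos Δλ = -0.002611
θ = atan2(y, x) = -134.9217° → 225.0783° (mod 360°)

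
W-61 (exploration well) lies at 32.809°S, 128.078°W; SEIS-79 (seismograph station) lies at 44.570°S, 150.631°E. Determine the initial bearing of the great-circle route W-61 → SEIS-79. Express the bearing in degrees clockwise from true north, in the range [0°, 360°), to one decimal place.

233.0°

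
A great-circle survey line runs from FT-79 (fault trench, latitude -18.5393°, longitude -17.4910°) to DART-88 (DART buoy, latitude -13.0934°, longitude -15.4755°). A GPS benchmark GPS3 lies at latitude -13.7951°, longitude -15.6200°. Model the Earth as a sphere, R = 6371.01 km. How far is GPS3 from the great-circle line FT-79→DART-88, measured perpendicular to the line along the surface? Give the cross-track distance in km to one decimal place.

δ₁₃ = central angle FT-79→GPS3 = 0.088539 rad  (haversine)
θ₁₃ = bearing FT-79→GPS3 = 21.014°,  θ₁₂ = bearing FT-79→DART-88 = 19.884°
dₓₜ = R·arcsin(sin δ₁₃ · sin(θ₁₃ − θ₁₂)) = 6371.01·arcsin(0.08842·sin(1.130°)) = 11.108 km
|dₓₜ| = 11.108 km

11.1 km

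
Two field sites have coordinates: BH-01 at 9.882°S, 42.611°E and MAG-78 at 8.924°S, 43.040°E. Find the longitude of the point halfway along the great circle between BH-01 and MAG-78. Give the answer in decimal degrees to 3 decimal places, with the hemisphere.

42.826°E

Bx = cos φ₂ cos Δλ = 0.987867,  By = cos φ₂ sin Δλ = 0.007397
φₘ = atan2(sin φ₁ + sin φ₂, √((cos φ₁ + Bx)² + By²)) = -9.40306°
λₘ = λ₁ + atan2(By, cos φ₁ + Bx) = 42.82580°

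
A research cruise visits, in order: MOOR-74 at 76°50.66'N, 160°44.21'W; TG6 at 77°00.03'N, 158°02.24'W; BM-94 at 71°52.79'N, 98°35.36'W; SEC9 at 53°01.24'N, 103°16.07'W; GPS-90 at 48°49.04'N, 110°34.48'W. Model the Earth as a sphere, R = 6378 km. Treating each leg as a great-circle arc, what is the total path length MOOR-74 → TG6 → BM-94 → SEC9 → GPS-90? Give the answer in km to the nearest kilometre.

MOOR-74: φ = +76.84433°, λ = -160.73683°
TG6: φ = +77.00050°, λ = -158.03733°
BM-94: φ = +71.87983°, λ = -98.58933°
SEC9: φ = +53.02067°, λ = -103.26783°
GPS-90: φ = +48.81733°, λ = -110.57467°
MOOR-74→TG6: c = 0.011003 rad, d = 70.17 km
TG6→BM-94: c = 0.277982 rad, d = 1772.97 km
BM-94→SEC9: c = 0.331078 rad, d = 2111.61 km
SEC9→GPS-90: c = 0.108739 rad, d = 693.54 km
Total = 70.17 + 1772.97 + 2111.61 + 693.54 = 4648.29 km

4648 km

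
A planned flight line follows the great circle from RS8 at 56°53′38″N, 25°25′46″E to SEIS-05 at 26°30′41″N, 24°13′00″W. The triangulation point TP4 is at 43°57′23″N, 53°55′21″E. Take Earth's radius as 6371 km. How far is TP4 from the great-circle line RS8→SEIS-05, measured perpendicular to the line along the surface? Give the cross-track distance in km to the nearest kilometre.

1655 km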